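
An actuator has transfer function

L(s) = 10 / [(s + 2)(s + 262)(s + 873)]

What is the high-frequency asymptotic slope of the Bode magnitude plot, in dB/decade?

Each pole contributes −20 dB/decade at high frequency; each zero contributes +20 dB/decade.
Net: 0 zero(s) − 3 pole(s) → -60 dB/decade.

-60 dB/decade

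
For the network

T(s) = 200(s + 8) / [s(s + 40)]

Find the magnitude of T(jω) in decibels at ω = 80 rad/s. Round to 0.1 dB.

7.0 dB

At s = jω = j80:
zero (s+8): 8 + j80 → |·| = √(8²+80²) = √6464 ≈ 80.399, ∠ = arctan(80/8) ≈ 84.29°
pole (s+40): 40 + j80 → |·| = √(40²+80²) = √8000 ≈ 89.443, ∠ = arctan(80/40) ≈ 63.43°
pole at origin: |s| = 80, ∠ = 90.00° (in denominator)
|T| = 200 · 80.399 / 7155.4 ≈ 2.2472
Gain = 20 log₁₀(2.2472) ≈ 7.03 dB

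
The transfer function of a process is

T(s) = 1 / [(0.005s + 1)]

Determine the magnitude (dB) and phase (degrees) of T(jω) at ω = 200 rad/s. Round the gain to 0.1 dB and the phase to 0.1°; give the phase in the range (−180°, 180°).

-3.0 dB, -45.0°

At ω = 200 rad/s:
pole (1 + j200·0.005) = 1 + j1 → |·| ≈ 1.4142, ∠ ≈ 45.00°
|T| = 1 · 1 / (1.4142) ≈ 0.70711
Gain = 20 log₁₀(0.70711) ≈ -3.01 dB
∠T = (0°) − (45.00°) = -45.00°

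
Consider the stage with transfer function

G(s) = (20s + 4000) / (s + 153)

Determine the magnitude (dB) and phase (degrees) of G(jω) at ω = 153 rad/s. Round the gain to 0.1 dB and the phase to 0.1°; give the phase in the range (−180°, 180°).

Substitute s = j153:
Numerator: 20(j153) + 4000 = 4000 + j3060
Denominator: (j153) + 153 = 153 + j153
|N| = √(4000² + 3060²) ≈ 5036.2, ∠N ≈ 37.42°
|D| = √(153² + 153²) ≈ 216.37, ∠D ≈ 45.00°
|G| = 5036.2 / 216.37 ≈ 23.276
Gain = 20 log₁₀(23.276) ≈ 27.34 dB
∠G = 37.42° − 45.00° = -7.58°

27.3 dB, -7.6°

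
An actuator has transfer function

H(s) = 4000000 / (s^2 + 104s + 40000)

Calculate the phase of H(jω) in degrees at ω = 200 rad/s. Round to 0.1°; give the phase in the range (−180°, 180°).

-90.0°

At s = jω = j200:
quadratic: (j200)² + 104·j200 + 40000 = 0 + j20800 → |·| ≈ 20800, ∠ ≈ 90.00°
∠H = 0.00° − 90.00° = -90.00°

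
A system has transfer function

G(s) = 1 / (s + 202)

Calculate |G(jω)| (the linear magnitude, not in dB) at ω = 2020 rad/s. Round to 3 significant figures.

Substitute s = j2020:
Numerator: 1 = 1 + j0
Denominator: (j2020) + 202 = 202 + j2020
|N| = √(1² + 0²) ≈ 1, ∠N ≈ 0.00°
|D| = √(202² + 2020²) ≈ 2030.1, ∠D ≈ 84.29°
|G| = 1 / 2030.1 ≈ 0.00049259

0.000493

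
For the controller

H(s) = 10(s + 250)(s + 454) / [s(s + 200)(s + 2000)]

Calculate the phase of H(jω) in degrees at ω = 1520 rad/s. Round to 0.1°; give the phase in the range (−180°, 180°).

-55.7°

At s = jω = j1520:
zero (s+250): 250 + j1520 → |·| = √(250²+1520²) = √2372900 ≈ 1540.4, ∠ = arctan(1520/250) ≈ 80.66°
zero (s+454): 454 + j1520 → |·| = √(454²+1520²) = √2516516 ≈ 1586.4, ∠ = arctan(1520/454) ≈ 73.37°
pole (s+200): 200 + j1520 → |·| = √(200²+1520²) = √2350400 ≈ 1533.1, ∠ = arctan(1520/200) ≈ 82.50°
pole (s+2000): 2000 + j1520 → |·| = √(2000²+1520²) = √6310400 ≈ 2512.1, ∠ = arctan(1520/2000) ≈ 37.23°
pole at origin: |s| = 1520, ∠ = 90.00° (in denominator)
∠H = 154.03° − 209.73° = -55.70°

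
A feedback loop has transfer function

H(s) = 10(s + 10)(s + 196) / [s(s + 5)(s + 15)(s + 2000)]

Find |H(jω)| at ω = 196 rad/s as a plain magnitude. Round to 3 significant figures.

3.58e-05

At s = jω = j196:
zero (s+10): 10 + j196 → |·| = √(10²+196²) = √38516 ≈ 196.25, ∠ = arctan(196/10) ≈ 87.08°
zero (s+196): 196 + j196 → |·| = √(196²+196²) = √76832 ≈ 277.19, ∠ = arctan(196/196) ≈ 45.00°
pole (s+5): 5 + j196 → |·| = √(5²+196²) = √38441 ≈ 196.06, ∠ = arctan(196/5) ≈ 88.54°
pole (s+15): 15 + j196 → |·| = √(15²+196²) = √38641 ≈ 196.57, ∠ = arctan(196/15) ≈ 85.62°
pole (s+2000): 2000 + j196 → |·| = √(2000²+196²) = √4038416 ≈ 2009.6, ∠ = arctan(196/2000) ≈ 5.60°
pole at origin: |s| = 196, ∠ = 90.00° (in denominator)
|H| = 10 · 54399 / 1.518e+10 ≈ 3.5836e-05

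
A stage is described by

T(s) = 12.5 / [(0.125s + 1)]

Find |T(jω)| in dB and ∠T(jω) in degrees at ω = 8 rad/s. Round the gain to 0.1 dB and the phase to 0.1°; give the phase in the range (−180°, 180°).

At ω = 8 rad/s:
pole (1 + j8·0.125) = 1 + j1 → |·| ≈ 1.4142, ∠ ≈ 45.00°
|T| = 12.5 · 1 / (1.4142) ≈ 8.8389
Gain = 20 log₁₀(8.8389) ≈ 18.93 dB
∠T = (0°) − (45.00°) = -45.00°

18.9 dB, -45.0°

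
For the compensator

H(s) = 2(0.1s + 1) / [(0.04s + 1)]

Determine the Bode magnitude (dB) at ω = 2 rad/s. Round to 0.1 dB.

6.2 dB

At ω = 2 rad/s:
zero (1 + j2·0.1) = 1 + j0.2 → |·| ≈ 1.0198, ∠ ≈ 11.31°
pole (1 + j2·0.04) = 1 + j0.08 → |·| ≈ 1.0032, ∠ ≈ 4.57°
|H| = 2 · 1.0198 / (1.0032) ≈ 2.0331
Gain = 20 log₁₀(2.0331) ≈ 6.16 dB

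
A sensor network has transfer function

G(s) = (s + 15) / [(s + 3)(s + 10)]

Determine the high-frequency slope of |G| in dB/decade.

Each pole contributes −20 dB/decade at high frequency; each zero contributes +20 dB/decade.
Net: 1 zero(s) − 2 pole(s) → -20 dB/decade.

-20 dB/decade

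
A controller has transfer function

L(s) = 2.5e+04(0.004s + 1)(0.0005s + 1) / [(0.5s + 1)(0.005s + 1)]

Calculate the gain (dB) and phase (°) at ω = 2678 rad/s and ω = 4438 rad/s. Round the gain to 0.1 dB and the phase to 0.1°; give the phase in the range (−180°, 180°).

At ω = 2678 rad/s:
zero (1 + j2678·0.004) = 1 + j10.712 → |·| ≈ 10.759, ∠ ≈ 84.67°
zero (1 + j2678·0.0005) = 1 + j1.339 → |·| ≈ 1.6712, ∠ ≈ 53.25°
pole (1 + j2678·0.5) = 1 + j1339 → |·| ≈ 1339, ∠ ≈ 89.96°
pole (1 + j2678·0.005) = 1 + j13.39 → |·| ≈ 13.427, ∠ ≈ 85.73°
|L| = 2.5e+04 · 10.759 · 1.6712 / (1339 · 13.427) ≈ 25.002
Gain = 20 log₁₀(25.002) ≈ 27.96 dB
∠L = (84.67° + 53.25°) − (89.96° + 85.73°) = -37.77°

At ω = 4438 rad/s:
zero (1 + j4438·0.004) = 1 + j17.752 → |·| ≈ 17.78, ∠ ≈ 86.78°
zero (1 + j4438·0.0005) = 1 + j2.219 → |·| ≈ 2.4339, ∠ ≈ 65.74°
pole (1 + j4438·0.5) = 1 + j2219 → |·| ≈ 2219, ∠ ≈ 89.97°
pole (1 + j4438·0.005) = 1 + j22.19 → |·| ≈ 22.213, ∠ ≈ 87.42°
|L| = 2.5e+04 · 17.78 · 2.4339 / (2219 · 22.213) ≈ 21.949
Gain = 20 log₁₀(21.949) ≈ 26.83 dB
∠L = (86.78° + 65.74°) − (89.97° + 87.42°) = -24.87°

ω = 2678: 28.0 dB, -37.8°; ω = 4438: 26.8 dB, -24.9°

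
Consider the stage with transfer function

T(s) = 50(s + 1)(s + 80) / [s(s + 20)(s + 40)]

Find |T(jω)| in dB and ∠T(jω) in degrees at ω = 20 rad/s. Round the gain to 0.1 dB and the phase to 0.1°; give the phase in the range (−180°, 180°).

At s = jω = j20:
zero (s+1): 1 + j20 → |·| = √(1²+20²) = √401 ≈ 20.025, ∠ = arctan(20/1) ≈ 87.14°
zero (s+80): 80 + j20 → |·| = √(80²+20²) = √6800 ≈ 82.462, ∠ = arctan(20/80) ≈ 14.04°
pole (s+20): 20 + j20 → |·| = √(20²+20²) = √800 ≈ 28.284, ∠ = arctan(20/20) ≈ 45.00°
pole (s+40): 40 + j20 → |·| = √(40²+20²) = √2000 ≈ 44.721, ∠ = arctan(20/40) ≈ 26.57°
pole at origin: |s| = 20, ∠ = 90.00° (in denominator)
|T| = 50 · 1651.3 / 25298 ≈ 3.2637
Gain = 20 log₁₀(3.2637) ≈ 10.27 dB
∠T = 101.18° − 161.57° = -60.39°

10.3 dB, -60.4°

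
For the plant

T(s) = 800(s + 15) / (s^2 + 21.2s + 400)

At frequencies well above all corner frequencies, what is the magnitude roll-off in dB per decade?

Each pole contributes −20 dB/decade at high frequency; each zero contributes +20 dB/decade.
Net: 1 zero(s) − 2 pole(s) → -20 dB/decade.

-20 dB/decade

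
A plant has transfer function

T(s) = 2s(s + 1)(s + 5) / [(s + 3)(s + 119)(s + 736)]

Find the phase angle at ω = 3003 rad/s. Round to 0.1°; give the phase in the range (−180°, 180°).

16.0°

At s = jω = j3003:
zero (s+1): 1 + j3003 → |·| = √(1²+3003²) = √9018010 ≈ 3003, ∠ = arctan(3003/1) ≈ 89.98°
zero (s+5): 5 + j3003 → |·| = √(5²+3003²) = √9018034 ≈ 3003, ∠ = arctan(3003/5) ≈ 89.90°
zero at origin: s = j3003 → |·| = 3003, ∠ = 90.00°
pole (s+3): 3 + j3003 → |·| = √(3²+3003²) = √9018018 ≈ 3003, ∠ = arctan(3003/3) ≈ 89.94°
pole (s+119): 119 + j3003 → |·| = √(119²+3003²) = √9032170 ≈ 3005.4, ∠ = arctan(3003/119) ≈ 87.73°
pole (s+736): 736 + j3003 → |·| = √(736²+3003²) = √9559705 ≈ 3091.9, ∠ = arctan(3003/736) ≈ 76.23°
∠T = 269.88° − 253.90° = 15.98°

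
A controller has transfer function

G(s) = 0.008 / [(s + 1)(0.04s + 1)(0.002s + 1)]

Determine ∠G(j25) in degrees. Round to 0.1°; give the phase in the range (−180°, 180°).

-135.6°

At ω = 25 rad/s:
pole (1 + j25·1) = 1 + j25 → |·| ≈ 25.02, ∠ ≈ 87.71°
pole (1 + j25·0.04) = 1 + j1 → |·| ≈ 1.4142, ∠ ≈ 45.00°
pole (1 + j25·0.002) = 1 + j0.05 → |·| ≈ 1.0012, ∠ ≈ 2.86°
∠G = (0°) − (87.71° + 45.00° + 2.86°) = -135.57°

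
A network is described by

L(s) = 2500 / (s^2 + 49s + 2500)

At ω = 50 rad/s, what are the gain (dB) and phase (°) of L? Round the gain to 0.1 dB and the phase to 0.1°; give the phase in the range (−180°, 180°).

0.2 dB, -90.0°

At s = jω = j50:
quadratic: (j50)² + 49·j50 + 2500 = 0 + j2450 → |·| ≈ 2450, ∠ ≈ 90.00°
|L| = 2500 / 2450 ≈ 1.0204
Gain = 20 log₁₀(1.0204) ≈ 0.18 dB
∠L = 0.00° − 90.00° = -90.00°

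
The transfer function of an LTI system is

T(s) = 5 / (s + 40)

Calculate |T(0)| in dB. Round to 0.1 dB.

T(0) = 5 / (40) = 0.125
20 log₁₀(0.125) ≈ -18.06 dB

-18.1 dB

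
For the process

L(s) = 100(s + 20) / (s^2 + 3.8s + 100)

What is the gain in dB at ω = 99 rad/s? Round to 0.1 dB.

0.3 dB

At s = jω = j99:
zero (s+20): 20 + j99 → |·| = √(20²+99²) = √10201 ≈ 101, ∠ = arctan(99/20) ≈ 78.58°
quadratic: (j99)² + 3.8·j99 + 100 = -9701 + j376.2 → |·| ≈ 9708.3, ∠ ≈ 177.78°
|L| = 100 · 101 / 9708.3 ≈ 1.0403
Gain = 20 log₁₀(1.0403) ≈ 0.34 dB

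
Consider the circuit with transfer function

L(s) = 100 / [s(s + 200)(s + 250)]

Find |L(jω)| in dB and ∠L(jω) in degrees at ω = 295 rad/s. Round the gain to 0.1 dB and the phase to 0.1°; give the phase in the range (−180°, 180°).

At s = jω = j295:
pole (s+200): 200 + j295 → |·| = √(200²+295²) = √127025 ≈ 356.41, ∠ = arctan(295/200) ≈ 55.86°
pole (s+250): 250 + j295 → |·| = √(250²+295²) = √149525 ≈ 386.68, ∠ = arctan(295/250) ≈ 49.72°
pole at origin: |s| = 295, ∠ = 90.00° (in denominator)
|L| = 100 / 4.0656e+07 ≈ 2.4597e-06
Gain = 20 log₁₀(2.4597e-06) ≈ -112.18 dB
∠L = 0.00° − 195.58° = -195.58° ≡ 164.42° (principal value)

-112.2 dB, 164.4°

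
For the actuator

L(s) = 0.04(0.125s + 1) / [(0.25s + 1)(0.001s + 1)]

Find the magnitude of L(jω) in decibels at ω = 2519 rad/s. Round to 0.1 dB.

-42.6 dB

At ω = 2519 rad/s:
zero (1 + j2519·0.125) = 1 + j314.875 → |·| ≈ 314.88, ∠ ≈ 89.82°
pole (1 + j2519·0.25) = 1 + j629.75 → |·| ≈ 629.75, ∠ ≈ 89.91°
pole (1 + j2519·0.001) = 1 + j2.519 → |·| ≈ 2.7102, ∠ ≈ 68.35°
|L| = 0.04 · 314.88 / (629.75 · 2.7102) ≈ 0.0073796
Gain = 20 log₁₀(0.0073796) ≈ -42.64 dB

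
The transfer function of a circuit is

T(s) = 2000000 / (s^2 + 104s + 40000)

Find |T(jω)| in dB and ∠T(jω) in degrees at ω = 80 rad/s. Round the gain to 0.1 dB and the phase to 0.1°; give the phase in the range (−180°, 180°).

At s = jω = j80:
quadratic: (j80)² + 104·j80 + 40000 = 33600 + j8320 → |·| ≈ 34615, ∠ ≈ 13.91°
|T| = 2000000 / 34615 ≈ 57.778
Gain = 20 log₁₀(57.778) ≈ 35.24 dB
∠T = 0.00° − 13.91° = -13.91°

35.2 dB, -13.9°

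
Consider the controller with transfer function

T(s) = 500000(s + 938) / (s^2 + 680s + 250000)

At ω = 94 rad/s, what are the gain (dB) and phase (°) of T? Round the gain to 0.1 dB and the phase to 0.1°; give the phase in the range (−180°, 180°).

65.5 dB, -9.1°

At s = jω = j94:
zero (s+938): 938 + j94 → |·| = √(938²+94²) = √888680 ≈ 942.7, ∠ = arctan(94/938) ≈ 5.72°
quadratic: (j94)² + 680·j94 + 250000 = 241164 + j63920 → |·| ≈ 2.4949e+05, ∠ ≈ 14.84°
|T| = 500000 · 942.7 / 2.4949e+05 ≈ 1889.3
Gain = 20 log₁₀(1889.3) ≈ 65.53 dB
∠T = 5.72° − 14.84° = -9.12°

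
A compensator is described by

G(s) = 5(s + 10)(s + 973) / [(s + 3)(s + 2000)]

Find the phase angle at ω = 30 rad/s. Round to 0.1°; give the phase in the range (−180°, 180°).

-11.8°

At s = jω = j30:
zero (s+10): 10 + j30 → |·| = √(10²+30²) = √1000 ≈ 31.623, ∠ = arctan(30/10) ≈ 71.57°
zero (s+973): 973 + j30 → |·| = √(973²+30²) = √947629 ≈ 973.46, ∠ = arctan(30/973) ≈ 1.77°
pole (s+3): 3 + j30 → |·| = √(3²+30²) = √909 ≈ 30.15, ∠ = arctan(30/3) ≈ 84.29°
pole (s+2000): 2000 + j30 → |·| = √(2000²+30²) = √4000900 ≈ 2000.2, ∠ = arctan(30/2000) ≈ 0.86°
∠G = 73.34° − 85.15° = -11.81°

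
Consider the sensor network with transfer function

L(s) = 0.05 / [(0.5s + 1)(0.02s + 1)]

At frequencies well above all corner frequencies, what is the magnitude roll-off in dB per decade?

-40 dB/decade

Each pole contributes −20 dB/decade at high frequency; each zero contributes +20 dB/decade.
Net: 0 zero(s) − 2 pole(s) → -40 dB/decade.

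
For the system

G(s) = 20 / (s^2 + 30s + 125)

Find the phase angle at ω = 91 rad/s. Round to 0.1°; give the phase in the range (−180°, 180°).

Substitute s = j91:
Numerator: 20 = 20 + j0
Denominator: (j91)^2 + 30(j91) + 125 = -8156 + j2730
|N| = √(20² + 0²) ≈ 20, ∠N ≈ 0.00°
|D| = √(8156² + 2730²) ≈ 8600.8, ∠D ≈ 161.49°
∠G = 0.00° − 161.49° = -161.49°

-161.5°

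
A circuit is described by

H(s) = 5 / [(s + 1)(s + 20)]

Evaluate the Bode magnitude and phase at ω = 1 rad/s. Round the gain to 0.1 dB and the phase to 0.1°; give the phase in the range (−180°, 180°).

At s = jω = j1:
pole (s+1): 1 + j1 → |·| = √(1²+1²) = √2 ≈ 1.4142, ∠ = arctan(1/1) ≈ 45.00°
pole (s+20): 20 + j1 → |·| = √(20²+1²) = √401 ≈ 20.025, ∠ = arctan(1/20) ≈ 2.86°
|H| = 5 / 28.319 ≈ 0.17656
Gain = 20 log₁₀(0.17656) ≈ -15.06 dB
∠H = 0.00° − 47.86° = -47.86°

-15.1 dB, -47.9°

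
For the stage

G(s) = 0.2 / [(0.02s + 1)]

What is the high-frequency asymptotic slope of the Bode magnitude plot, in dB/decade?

-20 dB/decade

Each pole contributes −20 dB/decade at high frequency; each zero contributes +20 dB/decade.
Net: 0 zero(s) − 1 pole(s) → -20 dB/decade.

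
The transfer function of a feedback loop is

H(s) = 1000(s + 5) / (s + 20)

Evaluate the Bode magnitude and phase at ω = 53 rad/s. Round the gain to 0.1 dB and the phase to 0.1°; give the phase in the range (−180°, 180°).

At s = jω = j53:
zero (s+5): 5 + j53 → |·| = √(5²+53²) = √2834 ≈ 53.235, ∠ = arctan(53/5) ≈ 84.61°
pole (s+20): 20 + j53 → |·| = √(20²+53²) = √3209 ≈ 56.648, ∠ = arctan(53/20) ≈ 69.33°
|H| = 1000 · 53.235 / 56.648 ≈ 939.75
Gain = 20 log₁₀(939.75) ≈ 59.46 dB
∠H = 84.61° − 69.33° = 15.28°

59.5 dB, 15.3°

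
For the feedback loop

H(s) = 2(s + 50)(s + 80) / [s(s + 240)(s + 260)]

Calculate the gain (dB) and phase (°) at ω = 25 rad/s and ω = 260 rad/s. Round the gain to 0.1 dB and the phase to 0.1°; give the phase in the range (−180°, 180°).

At s = jω = j25:
zero (s+50): 50 + j25 → |·| = √(50²+25²) = √3125 ≈ 55.902, ∠ = arctan(25/50) ≈ 26.57°
zero (s+80): 80 + j25 → |·| = √(80²+25²) = √7025 ≈ 83.815, ∠ = arctan(25/80) ≈ 17.35°
pole (s+240): 240 + j25 → |·| = √(240²+25²) = √58225 ≈ 241.3, ∠ = arctan(25/240) ≈ 5.95°
pole (s+260): 260 + j25 → |·| = √(260²+25²) = √68225 ≈ 261.2, ∠ = arctan(25/260) ≈ 5.49°
pole at origin: |s| = 25, ∠ = 90.00° (in denominator)
|H| = 2 · 4685.4 / 1.5757e+06 ≈ 0.0059471
Gain = 20 log₁₀(0.0059471) ≈ -44.51 dB
∠H = 43.92° − 101.44° = -57.52°

At s = jω = j260:
zero (s+50): 50 + j260 → |·| = √(50²+260²) = √70100 ≈ 264.76, ∠ = arctan(260/50) ≈ 79.11°
zero (s+80): 80 + j260 → |·| = √(80²+260²) = √74000 ≈ 272.03, ∠ = arctan(260/80) ≈ 72.90°
pole (s+240): 240 + j260 → |·| = √(240²+260²) = √125200 ≈ 353.84, ∠ = arctan(260/240) ≈ 47.29°
pole (s+260): 260 + j260 → |·| = √(260²+260²) = √135200 ≈ 367.7, ∠ = arctan(260/260) ≈ 45.00°
pole at origin: |s| = 260, ∠ = 90.00° (in denominator)
|H| = 2 · 72023 / 3.3828e+07 ≈ 0.0042582
Gain = 20 log₁₀(0.0042582) ≈ -47.42 dB
∠H = 152.01° − 182.29° = -30.28°

ω = 25: -44.5 dB, -57.5°; ω = 260: -47.4 dB, -30.3°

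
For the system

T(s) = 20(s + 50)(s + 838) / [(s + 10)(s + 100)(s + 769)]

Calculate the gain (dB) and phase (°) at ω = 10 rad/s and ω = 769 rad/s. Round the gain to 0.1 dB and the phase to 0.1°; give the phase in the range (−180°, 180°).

ω = 10: -2.1 dB, -39.5°; ω = 769: -31.4 dB, -88.0°

At s = jω = j10:
zero (s+50): 50 + j10 → |·| = √(50²+10²) = √2600 ≈ 50.99, ∠ = arctan(10/50) ≈ 11.31°
zero (s+838): 838 + j10 → |·| = √(838²+10²) = √702344 ≈ 838.06, ∠ = arctan(10/838) ≈ 0.68°
pole (s+10): 10 + j10 → |·| = √(10²+10²) = √200 ≈ 14.142, ∠ = arctan(10/10) ≈ 45.00°
pole (s+100): 100 + j10 → |·| = √(100²+10²) = √10100 ≈ 100.5, ∠ = arctan(10/100) ≈ 5.71°
pole (s+769): 769 + j10 → |·| = √(769²+10²) = √591461 ≈ 769.07, ∠ = arctan(10/769) ≈ 0.75°
|T| = 20 · 42733 / 1.0931e+06 ≈ 0.78187
Gain = 20 log₁₀(0.78187) ≈ -2.14 dB
∠T = 11.99° − 51.46° = -39.47°

At s = jω = j769:
zero (s+50): 50 + j769 → |·| = √(50²+769²) = √593861 ≈ 770.62, ∠ = arctan(769/50) ≈ 86.28°
zero (s+838): 838 + j769 → |·| = √(838²+769²) = √1293605 ≈ 1137.4, ∠ = arctan(769/838) ≈ 42.54°
pole (s+10): 10 + j769 → |·| = √(10²+769²) = √591461 ≈ 769.07, ∠ = arctan(769/10) ≈ 89.25°
pole (s+100): 100 + j769 → |·| = √(100²+769²) = √601361 ≈ 775.47, ∠ = arctan(769/100) ≈ 82.59°
pole (s+769): 769 + j769 → |·| = √(769²+769²) = √1182722 ≈ 1087.5, ∠ = arctan(769/769) ≈ 45.00°
|T| = 20 · 8.765e+05 / 6.4857e+08 ≈ 0.027029
Gain = 20 log₁₀(0.027029) ≈ -31.36 dB
∠T = 128.82° − 216.84° = -88.02°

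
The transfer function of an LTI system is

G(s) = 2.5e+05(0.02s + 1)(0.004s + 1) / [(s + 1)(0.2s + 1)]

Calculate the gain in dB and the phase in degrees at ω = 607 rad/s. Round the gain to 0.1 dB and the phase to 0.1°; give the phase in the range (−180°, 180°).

At ω = 607 rad/s:
zero (1 + j607·0.02) = 1 + j12.14 → |·| ≈ 12.181, ∠ ≈ 85.29°
zero (1 + j607·0.004) = 1 + j2.428 → |·| ≈ 2.6259, ∠ ≈ 67.62°
pole (1 + j607·1) = 1 + j607 → |·| ≈ 607, ∠ ≈ 89.91°
pole (1 + j607·0.2) = 1 + j121.4 → |·| ≈ 121.4, ∠ ≈ 89.53°
|G| = 2.5e+05 · 12.181 · 2.6259 / (607 · 121.4) ≈ 108.52
Gain = 20 log₁₀(108.52) ≈ 40.71 dB
∠G = (85.29° + 67.62°) − (89.91° + 89.53°) = -26.53°

40.7 dB, -26.5°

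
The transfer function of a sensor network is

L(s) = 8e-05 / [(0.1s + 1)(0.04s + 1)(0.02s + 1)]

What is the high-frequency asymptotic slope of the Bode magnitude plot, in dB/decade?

Each pole contributes −20 dB/decade at high frequency; each zero contributes +20 dB/decade.
Net: 0 zero(s) − 3 pole(s) → -60 dB/decade.

-60 dB/decade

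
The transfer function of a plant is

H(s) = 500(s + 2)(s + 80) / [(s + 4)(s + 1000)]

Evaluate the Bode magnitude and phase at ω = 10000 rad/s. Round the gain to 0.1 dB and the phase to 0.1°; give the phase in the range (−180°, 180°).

At s = jω = j10000:
zero (s+2): 2 + j10000 → |·| = √(2²+10000²) = √100000004 ≈ 10000, ∠ = arctan(10000/2) ≈ 89.99°
zero (s+80): 80 + j10000 → |·| = √(80²+10000²) = √100006400 ≈ 10000, ∠ = arctan(10000/80) ≈ 89.54°
pole (s+4): 4 + j10000 → |·| = √(4²+10000²) = √100000016 ≈ 10000, ∠ = arctan(10000/4) ≈ 89.98°
pole (s+1000): 1000 + j10000 → |·| = √(1000²+10000²) = √101000000 ≈ 10050, ∠ = arctan(10000/1000) ≈ 84.29°
|H| = 500 · 1e+08 / 1.005e+08 ≈ 497.51
Gain = 20 log₁₀(497.51) ≈ 53.94 dB
∠H = 179.53° − 174.27° = 5.26°

53.9 dB, 5.3°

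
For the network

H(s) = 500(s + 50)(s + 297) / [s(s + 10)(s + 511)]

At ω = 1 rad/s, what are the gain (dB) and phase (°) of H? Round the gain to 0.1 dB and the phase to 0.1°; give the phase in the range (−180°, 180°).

63.2 dB, -94.5°

At s = jω = j1:
zero (s+50): 50 + j1 → |·| = √(50²+1²) = √2501 ≈ 50.01, ∠ = arctan(1/50) ≈ 1.15°
zero (s+297): 297 + j1 → |·| = √(297²+1²) = √88210 ≈ 297, ∠ = arctan(1/297) ≈ 0.19°
pole (s+10): 10 + j1 → |·| = √(10²+1²) = √101 ≈ 10.05, ∠ = arctan(1/10) ≈ 5.71°
pole (s+511): 511 + j1 → |·| = √(511²+1²) = √261122 ≈ 511, ∠ = arctan(1/511) ≈ 0.11°
pole at origin: |s| = 1, ∠ = 90.00° (in denominator)
|H| = 500 · 14853 / 5135.6 ≈ 1446.1
Gain = 20 log₁₀(1446.1) ≈ 63.20 dB
∠H = 1.34° − 95.82° = -94.48°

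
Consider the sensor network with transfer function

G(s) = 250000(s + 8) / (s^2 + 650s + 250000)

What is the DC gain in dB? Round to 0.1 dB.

G(0) = 250000·8 / 250000 = 8
20 log₁₀(8) ≈ 18.06 dB

18.1 dB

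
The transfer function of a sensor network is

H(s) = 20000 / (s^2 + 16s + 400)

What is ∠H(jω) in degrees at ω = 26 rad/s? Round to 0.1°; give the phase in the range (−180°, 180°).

At s = jω = j26:
quadratic: (j26)² + 16·j26 + 400 = -276 + j416 → |·| ≈ 499.23, ∠ ≈ 123.56°
∠H = 0.00° − 123.56° = -123.56°

-123.6°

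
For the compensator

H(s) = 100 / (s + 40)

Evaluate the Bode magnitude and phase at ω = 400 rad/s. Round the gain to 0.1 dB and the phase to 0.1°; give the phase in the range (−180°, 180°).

Substitute s = j400:
Numerator: 100 = 100 + j0
Denominator: (j400) + 40 = 40 + j400
|N| = √(100² + 0²) ≈ 100, ∠N ≈ 0.00°
|D| = √(40² + 400²) ≈ 402, ∠D ≈ 84.29°
|H| = 100 / 402 ≈ 0.24876
Gain = 20 log₁₀(0.24876) ≈ -12.08 dB
∠H = 0.00° − 84.29° = -84.29°

-12.1 dB, -84.3°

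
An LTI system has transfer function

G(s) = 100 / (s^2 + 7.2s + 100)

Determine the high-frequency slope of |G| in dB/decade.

-40 dB/decade

Each pole contributes −20 dB/decade at high frequency; each zero contributes +20 dB/decade.
Net: 0 zero(s) − 2 pole(s) → -40 dB/decade.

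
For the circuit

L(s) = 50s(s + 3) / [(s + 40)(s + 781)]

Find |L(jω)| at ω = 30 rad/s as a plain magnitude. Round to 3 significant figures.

1.16

At s = jω = j30:
zero (s+3): 3 + j30 → |·| = √(3²+30²) = √909 ≈ 30.15, ∠ = arctan(30/3) ≈ 84.29°
zero at origin: s = j30 → |·| = 30, ∠ = 90.00°
pole (s+40): 40 + j30 → |·| = √(40²+30²) = √2500 ≈ 50, ∠ = arctan(30/40) ≈ 36.87°
pole (s+781): 781 + j30 → |·| = √(781²+30²) = √610861 ≈ 781.58, ∠ = arctan(30/781) ≈ 2.20°
|L| = 50 · 904.5 / 39079 ≈ 1.1573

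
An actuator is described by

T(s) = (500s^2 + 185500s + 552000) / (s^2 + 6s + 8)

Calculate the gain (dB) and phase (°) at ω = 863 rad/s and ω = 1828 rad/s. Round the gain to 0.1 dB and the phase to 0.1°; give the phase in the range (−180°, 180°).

ω = 863: 54.7 dB, -22.9°; ω = 1828: 54.2 dB, -11.3°

Substitute s = j863:
Numerator: 500(j863)^2 + 185500(j863) + 552000 = -371832500 + j160086500
Denominator: (j863)^2 + 6(j863) + 8 = -744761 + j5178
|N| = √(371832500² + 160086500²) ≈ 4.0483e+08, ∠N ≈ 156.71°
|D| = √(744761² + 5178²) ≈ 7.4478e+05, ∠D ≈ 179.60°
|T| = 4.0483e+08 / 7.4478e+05 ≈ 543.56
Gain = 20 log₁₀(543.56) ≈ 54.70 dB
∠T = 156.71° − 179.60° = -22.89°

Substitute s = j1828:
Numerator: 500(j1828)^2 + 185500(j1828) + 552000 = -1670240000 + j339094000
Denominator: (j1828)^2 + 6(j1828) + 8 = -3341576 + j10968
|N| = √(1670240000² + 339094000²) ≈ 1.7043e+09, ∠N ≈ 168.52°
|D| = √(3341576² + 10968²) ≈ 3.3416e+06, ∠D ≈ 179.81°
|T| = 1.7043e+09 / 3.3416e+06 ≈ 510.03
Gain = 20 log₁₀(510.03) ≈ 54.15 dB
∠T = 168.52° − 179.81° = -11.29°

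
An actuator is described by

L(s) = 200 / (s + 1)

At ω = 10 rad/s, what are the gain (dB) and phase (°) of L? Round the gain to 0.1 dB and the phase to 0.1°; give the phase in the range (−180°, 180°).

At s = jω = j10:
pole (s+1): 1 + j10 → |·| = √(1²+10²) = √101 ≈ 10.05, ∠ = arctan(10/1) ≈ 84.29°
|L| = 200 / 10.05 ≈ 19.9
Gain = 20 log₁₀(19.9) ≈ 25.98 dB
∠L = 0.00° − 84.29° = -84.29°

26.0 dB, -84.3°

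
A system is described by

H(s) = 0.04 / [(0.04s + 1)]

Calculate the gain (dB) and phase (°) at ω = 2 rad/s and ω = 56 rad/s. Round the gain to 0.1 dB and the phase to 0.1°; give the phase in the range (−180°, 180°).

ω = 2: -28.0 dB, -4.6°; ω = 56: -35.8 dB, -65.9°

At ω = 2 rad/s:
pole (1 + j2·0.04) = 1 + j0.08 → |·| ≈ 1.0032, ∠ ≈ 4.57°
|H| = 0.04 · 1 / (1.0032) ≈ 0.039872
Gain = 20 log₁₀(0.039872) ≈ -27.99 dB
∠H = (0°) − (4.57°) = -4.57°

At ω = 56 rad/s:
pole (1 + j56·0.04) = 1 + j2.24 → |·| ≈ 2.4531, ∠ ≈ 65.94°
|H| = 0.04 · 1 / (2.4531) ≈ 0.016306
Gain = 20 log₁₀(0.016306) ≈ -35.75 dB
∠H = (0°) − (65.94°) = -65.94°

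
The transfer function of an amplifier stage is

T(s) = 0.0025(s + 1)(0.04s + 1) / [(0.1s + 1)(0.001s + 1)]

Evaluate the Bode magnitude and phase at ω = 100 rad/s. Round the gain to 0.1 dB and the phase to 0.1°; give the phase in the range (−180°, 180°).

-19.8 dB, 75.4°

At ω = 100 rad/s:
zero (1 + j100·1) = 1 + j100 → |·| ≈ 100, ∠ ≈ 89.43°
zero (1 + j100·0.04) = 1 + j4 → |·| ≈ 4.1231, ∠ ≈ 75.96°
pole (1 + j100·0.1) = 1 + j10 → |·| ≈ 10.05, ∠ ≈ 84.29°
pole (1 + j100·0.001) = 1 + j0.1 → |·| ≈ 1.005, ∠ ≈ 5.71°
|T| = 0.0025 · 100 · 4.1231 / (10.05 · 1.005) ≈ 0.10205
Gain = 20 log₁₀(0.10205) ≈ -19.82 dB
∠T = (89.43° + 75.96°) − (84.29° + 5.71°) = 75.39°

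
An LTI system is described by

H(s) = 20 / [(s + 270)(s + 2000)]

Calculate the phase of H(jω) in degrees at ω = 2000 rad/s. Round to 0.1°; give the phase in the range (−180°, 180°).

-127.3°

At s = jω = j2000:
pole (s+270): 270 + j2000 → |·| = √(270²+2000²) = √4072900 ≈ 2018.1, ∠ = arctan(2000/270) ≈ 82.31°
pole (s+2000): 2000 + j2000 → |·| = √(2000²+2000²) = √8000000 ≈ 2828.4, ∠ = arctan(2000/2000) ≈ 45.00°
∠H = 0.00° − 127.31° = -127.31°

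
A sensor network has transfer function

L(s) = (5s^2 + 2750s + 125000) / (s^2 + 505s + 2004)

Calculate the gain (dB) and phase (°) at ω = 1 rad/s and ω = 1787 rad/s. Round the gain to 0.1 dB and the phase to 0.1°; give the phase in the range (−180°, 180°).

Substitute s = j1:
Numerator: 5(j1)^2 + 2750(j1) + 125000 = 124995 + j2750
Denominator: (j1)^2 + 505(j1) + 2004 = 2003 + j505
|N| = √(124995² + 2750²) ≈ 1.2503e+05, ∠N ≈ 1.26°
|D| = √(2003² + 505²) ≈ 2065.7, ∠D ≈ 14.15°
|L| = 1.2503e+05 / 2065.7 ≈ 60.527
Gain = 20 log₁₀(60.527) ≈ 35.64 dB
∠L = 1.26° − 14.15° = -12.89°

Substitute s = j1787:
Numerator: 5(j1787)^2 + 2750(j1787) + 125000 = -15841845 + j4914250
Denominator: (j1787)^2 + 505(j1787) + 2004 = -3191365 + j902435
|N| = √(15841845² + 4914250²) ≈ 1.6587e+07, ∠N ≈ 162.77°
|D| = √(3191365² + 902435²) ≈ 3.3165e+06, ∠D ≈ 164.21°
|L| = 1.6587e+07 / 3.3165e+06 ≈ 5.0014
Gain = 20 log₁₀(5.0014) ≈ 13.98 dB
∠L = 162.77° − 164.21° = -1.44°

ω = 1: 35.6 dB, -12.9°; ω = 1787: 14.0 dB, -1.4°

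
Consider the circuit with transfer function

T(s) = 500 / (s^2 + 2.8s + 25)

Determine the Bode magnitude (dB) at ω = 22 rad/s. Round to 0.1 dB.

0.7 dB

At s = jω = j22:
quadratic: (j22)² + 2.8·j22 + 25 = -459 + j61.6 → |·| ≈ 463.12, ∠ ≈ 172.36°
|T| = 500 / 463.12 ≈ 1.0796
Gain = 20 log₁₀(1.0796) ≈ 0.67 dB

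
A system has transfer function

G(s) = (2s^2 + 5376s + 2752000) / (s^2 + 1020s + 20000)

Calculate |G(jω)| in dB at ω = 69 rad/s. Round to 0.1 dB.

Substitute s = j69:
Numerator: 2(j69)^2 + 5376(j69) + 2752000 = 2742478 + j370944
Denominator: (j69)^2 + 1020(j69) + 20000 = 15239 + j70380
|N| = √(2742478² + 370944²) ≈ 2.7675e+06, ∠N ≈ 7.70°
|D| = √(15239² + 70380²) ≈ 72011, ∠D ≈ 77.78°
|G| = 2.7675e+06 / 72011 ≈ 38.432
Gain = 20 log₁₀(38.432) ≈ 31.69 dB

31.7 dB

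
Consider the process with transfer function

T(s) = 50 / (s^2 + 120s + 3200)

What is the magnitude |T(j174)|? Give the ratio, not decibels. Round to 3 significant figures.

Substitute s = j174:
Numerator: 50 = 50 + j0
Denominator: (j174)^2 + 120(j174) + 3200 = -27076 + j20880
|N| = √(50² + 0²) ≈ 50, ∠N ≈ 0.00°
|D| = √(27076² + 20880²) ≈ 34192, ∠D ≈ 142.36°
|T| = 50 / 34192 ≈ 0.0014623

0.00146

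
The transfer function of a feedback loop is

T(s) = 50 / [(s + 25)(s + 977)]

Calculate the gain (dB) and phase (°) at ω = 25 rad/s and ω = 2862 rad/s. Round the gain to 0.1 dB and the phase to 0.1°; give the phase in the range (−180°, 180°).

At s = jω = j25:
pole (s+25): 25 + j25 → |·| = √(25²+25²) = √1250 ≈ 35.355, ∠ = arctan(25/25) ≈ 45.00°
pole (s+977): 977 + j25 → |·| = √(977²+25²) = √955154 ≈ 977.32, ∠ = arctan(25/977) ≈ 1.47°
|T| = 50 / 34553 ≈ 0.0014471
Gain = 20 log₁₀(0.0014471) ≈ -56.79 dB
∠T = 0.00° − 46.47° = -46.47°

At s = jω = j2862:
pole (s+25): 25 + j2862 → |·| = √(25²+2862²) = √8191669 ≈ 2862.1, ∠ = arctan(2862/25) ≈ 89.50°
pole (s+977): 977 + j2862 → |·| = √(977²+2862²) = √9145573 ≈ 3024.2, ∠ = arctan(2862/977) ≈ 71.15°
|T| = 50 / 8.6556e+06 ≈ 5.7766e-06
Gain = 20 log₁₀(5.7766e-06) ≈ -104.77 dB
∠T = 0.00° − 160.65° = -160.65°

ω = 25: -56.8 dB, -46.5°; ω = 2862: -104.8 dB, -160.7°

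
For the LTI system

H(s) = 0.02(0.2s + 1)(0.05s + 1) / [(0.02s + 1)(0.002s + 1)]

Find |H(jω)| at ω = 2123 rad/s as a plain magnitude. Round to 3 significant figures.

At ω = 2123 rad/s:
zero (1 + j2123·0.2) = 1 + j424.6 → |·| ≈ 424.6, ∠ ≈ 89.87°
zero (1 + j2123·0.05) = 1 + j106.15 → |·| ≈ 106.15, ∠ ≈ 89.46°
pole (1 + j2123·0.02) = 1 + j42.46 → |·| ≈ 42.472, ∠ ≈ 88.65°
pole (1 + j2123·0.002) = 1 + j4.246 → |·| ≈ 4.3622, ∠ ≈ 76.75°
|H| = 0.02 · 424.6 · 106.15 / (42.472 · 4.3622) ≈ 4.8654

4.87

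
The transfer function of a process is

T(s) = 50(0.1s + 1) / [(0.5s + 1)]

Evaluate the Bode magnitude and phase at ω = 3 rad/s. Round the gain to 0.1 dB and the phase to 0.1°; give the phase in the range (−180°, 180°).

29.2 dB, -39.6°

At ω = 3 rad/s:
zero (1 + j3·0.1) = 1 + j0.3 → |·| ≈ 1.044, ∠ ≈ 16.70°
pole (1 + j3·0.5) = 1 + j1.5 → |·| ≈ 1.8028, ∠ ≈ 56.31°
|T| = 50 · 1.044 / (1.8028) ≈ 28.955
Gain = 20 log₁₀(28.955) ≈ 29.23 dB
∠T = (16.70°) − (56.31°) = -39.61°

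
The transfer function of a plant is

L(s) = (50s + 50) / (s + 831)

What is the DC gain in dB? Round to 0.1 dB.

-24.4 dB

L(0) = 50 / 831 ≈ 0.060168
20 log₁₀(0.060168) ≈ -24.41 dB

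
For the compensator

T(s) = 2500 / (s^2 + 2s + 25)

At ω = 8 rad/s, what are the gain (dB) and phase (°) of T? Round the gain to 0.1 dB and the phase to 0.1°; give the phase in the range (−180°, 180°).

At s = jω = j8:
quadratic: (j8)² + 2·j8 + 25 = -39 + j16 → |·| ≈ 42.154, ∠ ≈ 157.69°
|T| = 2500 / 42.154 ≈ 59.306
Gain = 20 log₁₀(59.306) ≈ 35.46 dB
∠T = 0.00° − 157.69° = -157.69°

35.5 dB, -157.7°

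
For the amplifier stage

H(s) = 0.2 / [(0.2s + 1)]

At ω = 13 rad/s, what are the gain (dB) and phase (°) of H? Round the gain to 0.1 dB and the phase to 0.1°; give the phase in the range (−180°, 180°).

At ω = 13 rad/s:
pole (1 + j13·0.2) = 1 + j2.6 → |·| ≈ 2.7857, ∠ ≈ 68.96°
|H| = 0.2 · 1 / (2.7857) ≈ 0.071795
Gain = 20 log₁₀(0.071795) ≈ -22.88 dB
∠H = (0°) − (68.96°) = -68.96°

-22.9 dB, -69.0°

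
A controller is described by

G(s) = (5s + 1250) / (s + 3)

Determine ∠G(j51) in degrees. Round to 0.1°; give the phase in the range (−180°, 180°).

-75.1°

Substitute s = j51:
Numerator: 5(j51) + 1250 = 1250 + j255
Denominator: (j51) + 3 = 3 + j51
|N| = √(1250² + 255²) ≈ 1275.7, ∠N ≈ 11.53°
|D| = √(3² + 51²) ≈ 51.088, ∠D ≈ 86.63°
∠G = 11.53° − 86.63° = -75.10°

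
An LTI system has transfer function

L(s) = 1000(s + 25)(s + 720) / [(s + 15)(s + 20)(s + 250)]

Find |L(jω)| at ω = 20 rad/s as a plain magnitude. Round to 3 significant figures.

At s = jω = j20:
zero (s+25): 25 + j20 → |·| = √(25²+20²) = √1025 ≈ 32.016, ∠ = arctan(20/25) ≈ 38.66°
zero (s+720): 720 + j20 → |·| = √(720²+20²) = √518800 ≈ 720.28, ∠ = arctan(20/720) ≈ 1.59°
pole (s+15): 15 + j20 → |·| = √(15²+20²) = √625 ≈ 25, ∠ = arctan(20/15) ≈ 53.13°
pole (s+20): 20 + j20 → |·| = √(20²+20²) = √800 ≈ 28.284, ∠ = arctan(20/20) ≈ 45.00°
pole (s+250): 250 + j20 → |·| = √(250²+20²) = √62900 ≈ 250.8, ∠ = arctan(20/250) ≈ 4.57°
|L| = 1000 · 23060 / 1.7734e+05 ≈ 130.03

130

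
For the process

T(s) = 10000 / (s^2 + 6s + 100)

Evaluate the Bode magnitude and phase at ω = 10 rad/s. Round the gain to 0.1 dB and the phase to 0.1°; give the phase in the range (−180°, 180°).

At s = jω = j10:
quadratic: (j10)² + 6·j10 + 100 = 0 + j60 → |·| ≈ 60, ∠ ≈ 90.00°
|T| = 10000 / 60 ≈ 166.67
Gain = 20 log₁₀(166.67) ≈ 44.44 dB
∠T = 0.00° − 90.00° = -90.00°

44.4 dB, -90.0°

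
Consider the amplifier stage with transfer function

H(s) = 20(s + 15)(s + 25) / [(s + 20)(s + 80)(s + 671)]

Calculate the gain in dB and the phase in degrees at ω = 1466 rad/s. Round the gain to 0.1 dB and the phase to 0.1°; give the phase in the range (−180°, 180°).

At s = jω = j1466:
zero (s+15): 15 + j1466 → |·| = √(15²+1466²) = √2149381 ≈ 1466.1, ∠ = arctan(1466/15) ≈ 89.41°
zero (s+25): 25 + j1466 → |·| = √(25²+1466²) = √2149781 ≈ 1466.2, ∠ = arctan(1466/25) ≈ 89.02°
pole (s+20): 20 + j1466 → |·| = √(20²+1466²) = √2149556 ≈ 1466.1, ∠ = arctan(1466/20) ≈ 89.22°
pole (s+80): 80 + j1466 → |·| = √(80²+1466²) = √2155556 ≈ 1468.2, ∠ = arctan(1466/80) ≈ 86.88°
pole (s+671): 671 + j1466 → |·| = √(671²+1466²) = √2599397 ≈ 1612.3, ∠ = arctan(1466/671) ≈ 65.41°
|H| = 20 · 2.1496e+06 / 3.4705e+09 ≈ 0.012388
Gain = 20 log₁₀(0.012388) ≈ -38.14 dB
∠H = 178.43° − 241.51° = -63.08°

-38.1 dB, -63.1°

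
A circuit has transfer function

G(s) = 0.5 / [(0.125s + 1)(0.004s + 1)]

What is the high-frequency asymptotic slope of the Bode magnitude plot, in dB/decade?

Each pole contributes −20 dB/decade at high frequency; each zero contributes +20 dB/decade.
Net: 0 zero(s) − 2 pole(s) → -40 dB/decade.

-40 dB/decade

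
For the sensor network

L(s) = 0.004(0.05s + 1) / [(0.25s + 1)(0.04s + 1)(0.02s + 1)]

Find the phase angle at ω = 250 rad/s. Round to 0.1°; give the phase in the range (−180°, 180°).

-166.6°

At ω = 250 rad/s:
zero (1 + j250·0.05) = 1 + j12.5 → |·| ≈ 12.54, ∠ ≈ 85.43°
pole (1 + j250·0.25) = 1 + j62.5 → |·| ≈ 62.508, ∠ ≈ 89.08°
pole (1 + j250·0.04) = 1 + j10 → |·| ≈ 10.05, ∠ ≈ 84.29°
pole (1 + j250·0.02) = 1 + j5 → |·| ≈ 5.099, ∠ ≈ 78.69°
∠L = (85.43°) − (89.08° + 84.29° + 78.69°) = -166.63°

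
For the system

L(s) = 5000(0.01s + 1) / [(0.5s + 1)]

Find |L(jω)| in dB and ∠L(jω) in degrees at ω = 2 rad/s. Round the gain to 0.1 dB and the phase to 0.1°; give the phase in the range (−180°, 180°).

At ω = 2 rad/s:
zero (1 + j2·0.01) = 1 + j0.02 → |·| ≈ 1.0002, ∠ ≈ 1.15°
pole (1 + j2·0.5) = 1 + j1 → |·| ≈ 1.4142, ∠ ≈ 45.00°
|L| = 5000 · 1.0002 / (1.4142) ≈ 3536.3
Gain = 20 log₁₀(3536.3) ≈ 70.97 dB
∠L = (1.15°) − (45.00°) = -43.85°

71.0 dB, -43.9°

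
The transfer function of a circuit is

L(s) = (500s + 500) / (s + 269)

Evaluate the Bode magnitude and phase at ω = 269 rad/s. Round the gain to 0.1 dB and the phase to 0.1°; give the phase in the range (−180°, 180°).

51.0 dB, 44.8°

Substitute s = j269:
Numerator: 500(j269) + 500 = 500 + j134500
Denominator: (j269) + 269 = 269 + j269
|N| = √(500² + 134500²) ≈ 1.345e+05, ∠N ≈ 89.79°
|D| = √(269² + 269²) ≈ 380.42, ∠D ≈ 45.00°
|L| = 1.345e+05 / 380.42 ≈ 353.56
Gain = 20 log₁₀(353.56) ≈ 50.97 dB
∠L = 89.79° − 45.00° = 44.79°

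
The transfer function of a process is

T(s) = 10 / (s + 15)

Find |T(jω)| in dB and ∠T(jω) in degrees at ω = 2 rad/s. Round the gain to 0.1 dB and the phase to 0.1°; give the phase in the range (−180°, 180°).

-3.6 dB, -7.6°

Substitute s = j2:
Numerator: 10 = 10 + j0
Denominator: (j2) + 15 = 15 + j2
|N| = √(10² + 0²) ≈ 10, ∠N ≈ 0.00°
|D| = √(15² + 2²) ≈ 15.133, ∠D ≈ 7.59°
|T| = 10 / 15.133 ≈ 0.66081
Gain = 20 log₁₀(0.66081) ≈ -3.60 dB
∠T = 0.00° − 7.59° = -7.59°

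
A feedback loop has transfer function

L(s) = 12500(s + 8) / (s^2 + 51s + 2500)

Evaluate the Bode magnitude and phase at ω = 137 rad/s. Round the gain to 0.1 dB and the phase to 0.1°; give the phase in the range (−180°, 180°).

39.7 dB, -70.1°

At s = jω = j137:
zero (s+8): 8 + j137 → |·| = √(8²+137²) = √18833 ≈ 137.23, ∠ = arctan(137/8) ≈ 86.66°
quadratic: (j137)² + 51·j137 + 2500 = -16269 + j6987 → |·| ≈ 17706, ∠ ≈ 156.76°
|L| = 12500 · 137.23 / 17706 ≈ 96.881
Gain = 20 log₁₀(96.881) ≈ 39.72 dB
∠L = 86.66° − 156.76° = -70.10°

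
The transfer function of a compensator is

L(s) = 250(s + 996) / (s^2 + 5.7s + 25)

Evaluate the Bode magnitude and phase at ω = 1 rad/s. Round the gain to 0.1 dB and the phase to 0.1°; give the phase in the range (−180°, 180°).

80.1 dB, -13.3°

At s = jω = j1:
zero (s+996): 996 + j1 → |·| = √(996²+1²) = √992017 ≈ 996, ∠ = arctan(1/996) ≈ 0.06°
quadratic: (j1)² + 5.7·j1 + 25 = 24 + j5.7 → |·| ≈ 24.668, ∠ ≈ 13.36°
|L| = 250 · 996 / 24.668 ≈ 10094
Gain = 20 log₁₀(10094) ≈ 80.08 dB
∠L = 0.06° − 13.36° = -13.30°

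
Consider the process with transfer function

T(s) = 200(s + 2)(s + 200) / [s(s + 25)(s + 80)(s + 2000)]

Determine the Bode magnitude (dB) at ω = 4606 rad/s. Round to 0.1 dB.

-101.3 dB

At s = jω = j4606:
zero (s+2): 2 + j4606 → |·| = √(2²+4606²) = √21215240 ≈ 4606, ∠ = arctan(4606/2) ≈ 89.98°
zero (s+200): 200 + j4606 → |·| = √(200²+4606²) = √21255236 ≈ 4610.3, ∠ = arctan(4606/200) ≈ 87.51°
pole (s+25): 25 + j4606 → |·| = √(25²+4606²) = √21215861 ≈ 4606.1, ∠ = arctan(4606/25) ≈ 89.69°
pole (s+80): 80 + j4606 → |·| = √(80²+4606²) = √21221636 ≈ 4606.7, ∠ = arctan(4606/80) ≈ 89.00°
pole (s+2000): 2000 + j4606 → |·| = √(2000²+4606²) = √25215236 ≈ 5021.5, ∠ = arctan(4606/2000) ≈ 66.53°
pole at origin: |s| = 4606, ∠ = 90.00° (in denominator)
|T| = 200 · 2.1235e+07 / 4.9077e+14 ≈ 8.6537e-06
Gain = 20 log₁₀(8.6537e-06) ≈ -101.26 dB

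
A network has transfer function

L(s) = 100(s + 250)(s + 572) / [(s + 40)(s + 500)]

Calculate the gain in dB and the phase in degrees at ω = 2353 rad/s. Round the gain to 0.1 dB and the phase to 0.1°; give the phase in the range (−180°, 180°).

At s = jω = j2353:
zero (s+250): 250 + j2353 → |·| = √(250²+2353²) = √5599109 ≈ 2366.2, ∠ = arctan(2353/250) ≈ 83.94°
zero (s+572): 572 + j2353 → |·| = √(572²+2353²) = √5863793 ≈ 2421.5, ∠ = arctan(2353/572) ≈ 76.34°
pole (s+40): 40 + j2353 → |·| = √(40²+2353²) = √5538209 ≈ 2353.3, ∠ = arctan(2353/40) ≈ 89.03°
pole (s+500): 500 + j2353 → |·| = √(500²+2353²) = √5786609 ≈ 2405.5, ∠ = arctan(2353/500) ≈ 78.00°
|L| = 100 · 5.7298e+06 / 5.6609e+06 ≈ 101.22
Gain = 20 log₁₀(101.22) ≈ 40.11 dB
∠L = 160.28° − 167.03° = -6.75°

40.1 dB, -6.8°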